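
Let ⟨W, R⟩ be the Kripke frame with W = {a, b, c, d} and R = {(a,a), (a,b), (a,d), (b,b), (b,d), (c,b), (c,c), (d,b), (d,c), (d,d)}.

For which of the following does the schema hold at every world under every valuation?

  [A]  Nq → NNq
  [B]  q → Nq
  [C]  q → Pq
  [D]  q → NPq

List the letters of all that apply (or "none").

C

R is reflexive: each world relates to itself.
R is not symmetric: a R b but not b R a.
R is not transitive: a R d and d R c but not a R c.
R is not a subset of the identity: a R b with a ≠ b.
(A) axiom 4: valid iff R is transitive. R is not transitive — not valid.
(B) q → Nq is valid only on frames where every R-edge is a self-loop. Here R ⊄ identity — not valid.
(C) q → Pq is the dual of axiom T; it is valid on a frame exactly when R is reflexive. R is reflexive, so valid.
(D) axiom B: valid iff R is symmetric. R is not symmetric — not valid.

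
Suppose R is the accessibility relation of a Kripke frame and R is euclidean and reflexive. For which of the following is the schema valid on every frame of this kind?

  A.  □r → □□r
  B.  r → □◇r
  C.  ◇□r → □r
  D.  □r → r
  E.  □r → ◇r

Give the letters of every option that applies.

A reflexive euclidean relation is also symmetric (from wRw and wRv the euclidean condition gives vRw) and hence transitive; it is an equivalence relation.
(A) □r → □□r is axiom 4; it is valid on a frame exactly when R is transitive. Every such R is transitive, so valid.
(B) axiom B: valid iff R is symmetric. Every such R is symmetric — valid.
(C) ◇□r → □r is the dual of axiom 5; it is valid on a frame exactly when R is euclidean. Every such R is euclidean, so valid.
(D) □r → r is axiom T; it is valid on a frame exactly when R is reflexive. Every such R is reflexive, so valid.
(E) □r → ◇r is axiom D, which corresponds to seriality. Every such R is serial — valid.

A, B, C, D, E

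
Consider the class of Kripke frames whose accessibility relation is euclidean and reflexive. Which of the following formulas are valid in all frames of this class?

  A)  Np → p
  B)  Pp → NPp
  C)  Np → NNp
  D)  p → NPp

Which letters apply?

A, B, C, D

A reflexive euclidean relation is also symmetric (from wRw and wRv the euclidean condition gives vRw) and hence transitive; it is an equivalence relation.
(A) axiom T: valid iff R is reflexive. Every such R is reflexive — valid.
(B) Pp → NPp is axiom 5, which corresponds to the euclidean property. Every such R is euclidean — valid.
(C) Np → NNp is axiom 4, which corresponds to transitivity. Every such R is transitive — valid.
(D) axiom B: valid iff R is symmetric. Every such R is symmetric — valid.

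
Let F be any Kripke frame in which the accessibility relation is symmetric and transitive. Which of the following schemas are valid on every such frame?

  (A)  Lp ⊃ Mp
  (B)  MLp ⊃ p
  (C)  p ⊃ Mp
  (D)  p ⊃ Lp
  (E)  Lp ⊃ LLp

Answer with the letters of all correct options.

A symmetric transitive relation is euclidean (uRv and uRw give vRu by symmetry, then vRw by transitivity).
(A) Lp ⊃ Mp is axiom D, which corresponds to seriality. Such an R need not be serial — not valid.
(B) MLp ⊃ p is the dual of axiom B, which corresponds to symmetry. Every such R is symmetric — valid.
(C) p ⊃ Mp is the dual of axiom T, which corresponds to reflexivity. Such an R need not be reflexive — not valid.
(D) p ⊃ Lp (equivalent to ◇p→p) corresponds to R being a subset of the identity. Such an R need not be a subset of the identity, so not valid.
(E) axiom 4: valid iff R is transitive. Every such R is transitive — valid.

B, E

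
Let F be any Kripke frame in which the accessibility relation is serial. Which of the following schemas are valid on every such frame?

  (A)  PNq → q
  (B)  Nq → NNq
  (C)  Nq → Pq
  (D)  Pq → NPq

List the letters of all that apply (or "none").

C

(A) the dual of axiom B: valid iff R is symmetric. Such an R need not be symmetric — not valid.
(B) Nq → NNq is axiom 4, which corresponds to transitivity. Such an R need not be transitive — not valid.
(C) Nq → Pq is axiom D; it is valid on a frame exactly when R is serial. Every such R is serial, so valid.
(D) Pq → NPq is axiom 5; it is valid on a frame exactly when R is euclidean. Such an R need not be euclidean, so not valid.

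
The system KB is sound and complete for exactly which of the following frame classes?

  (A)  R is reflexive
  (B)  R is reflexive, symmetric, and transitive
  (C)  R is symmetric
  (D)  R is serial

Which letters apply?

C

(A) this class determines T (= KT), not KB.
(B) this class determines S5, not KB.
(C) KB is sound and complete for exactly this class.
(D) this class determines D, not KB.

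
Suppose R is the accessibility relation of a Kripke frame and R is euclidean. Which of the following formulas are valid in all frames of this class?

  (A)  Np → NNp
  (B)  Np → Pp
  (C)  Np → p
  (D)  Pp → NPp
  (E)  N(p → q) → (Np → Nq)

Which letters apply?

(A) axiom 4: valid iff R is transitive. Such an R need not be transitive — not valid.
(B) Np → Pp is axiom D; it is valid on a frame exactly when R is serial. Such an R need not be serial, so not valid.
(C) Np → p (axiom T) characterises the reflexive frames. Such an R need not be reflexive — not valid.
(D) Pp → NPp is axiom 5; it is valid on a frame exactly when R is euclidean. Every such R is euclidean, so valid.
(E) N(p → q) → (Np → Nq) is axiom K, valid on every Kripke frame — valid.

D, E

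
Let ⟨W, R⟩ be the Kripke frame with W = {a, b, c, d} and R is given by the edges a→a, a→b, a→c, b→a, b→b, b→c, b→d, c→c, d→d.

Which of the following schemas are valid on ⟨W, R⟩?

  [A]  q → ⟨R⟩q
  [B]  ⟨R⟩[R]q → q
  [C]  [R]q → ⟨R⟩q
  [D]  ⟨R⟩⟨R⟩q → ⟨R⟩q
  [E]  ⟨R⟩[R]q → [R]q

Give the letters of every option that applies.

A, C

R is reflexive: each world relates to itself.
R is not symmetric: a R c but not c R a.
R is not transitive: a R b and b R d but not a R d.
R is not euclidean: a R c and a R a but not c R a.
R is serial: every world has an R-successor.
(A) q → ⟨R⟩q (the dual of axiom T) characterises the reflexive frames. R is reflexive — valid.
(B) ⟨R⟩[R]q → q is the dual of axiom B; it is valid on a frame exactly when R is symmetric. R is not symmetric, so not valid.
(C) [R]q → ⟨R⟩q is axiom D, which corresponds to seriality. R is serial — valid.
(D) ⟨R⟩⟨R⟩q → ⟨R⟩q is the dual of axiom 4, which corresponds to transitivity. R is not transitive — not valid.
(E) ⟨R⟩[R]q → [R]q (the dual of axiom 5) characterises the euclidean frames. R is not euclidean — not valid.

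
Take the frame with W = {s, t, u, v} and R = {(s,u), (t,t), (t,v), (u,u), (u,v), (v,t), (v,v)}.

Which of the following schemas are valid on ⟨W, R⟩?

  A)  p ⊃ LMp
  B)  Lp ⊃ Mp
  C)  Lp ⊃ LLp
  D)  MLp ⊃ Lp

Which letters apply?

R is not symmetric: s R u but not u R s.
R is not transitive: s R u and u R v but not s R v.
R is not euclidean: u R v and u R u but not v R u.
R is serial: every world has an R-successor.
(A) p ⊃ LMp is axiom B, which corresponds to symmetry. R is not symmetric — not valid.
(B) axiom D: valid iff R is serial. R is serial — valid.
(C) Lp ⊃ LLp is axiom 4; it is valid on a frame exactly when R is transitive. R is not transitive, so not valid.
(D) MLp ⊃ Lp is the dual of axiom 5; it is valid on a frame exactly when R is euclidean. R is not euclidean, so not valid.

B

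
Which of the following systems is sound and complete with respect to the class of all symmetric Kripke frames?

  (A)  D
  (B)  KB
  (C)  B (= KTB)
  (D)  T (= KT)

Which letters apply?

B

(A) D is determined by the class of serial frames.
(B) KB is determined by exactly this class.
(C) B (= KTB) is determined by the class of reflexive and symmetric frames.
(D) T (= KT) is determined by the class of reflexive frames.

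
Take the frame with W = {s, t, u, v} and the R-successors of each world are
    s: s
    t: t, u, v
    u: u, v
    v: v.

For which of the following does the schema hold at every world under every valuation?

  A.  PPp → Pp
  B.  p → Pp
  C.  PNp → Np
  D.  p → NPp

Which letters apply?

R is reflexive: each world relates to itself.
R is not symmetric: t R u but not u R t.
R is transitive: R is closed under composition.
R is not euclidean: t R u and t R t but not u R t.
(A) PPp → Pp is the dual of axiom 4; it is valid on a frame exactly when R is transitive. R is transitive, so valid.
(B) p → Pp is the dual of axiom T, which corresponds to reflexivity. R is reflexive — valid.
(C) PNp → Np (the dual of axiom 5) characterises the euclidean frames. R is not euclidean — not valid.
(D) p → NPp is axiom B; it is valid on a frame exactly when R is symmetric. R is not symmetric, so not valid.

A, B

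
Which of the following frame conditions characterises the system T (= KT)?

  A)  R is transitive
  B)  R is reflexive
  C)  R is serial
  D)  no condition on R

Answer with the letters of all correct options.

(A) this class determines K4, not T (= KT).
(B) T (= KT) is sound and complete for exactly this class.
(C) this class determines D, not T (= KT).
(D) this class determines K, not T (= KT).

B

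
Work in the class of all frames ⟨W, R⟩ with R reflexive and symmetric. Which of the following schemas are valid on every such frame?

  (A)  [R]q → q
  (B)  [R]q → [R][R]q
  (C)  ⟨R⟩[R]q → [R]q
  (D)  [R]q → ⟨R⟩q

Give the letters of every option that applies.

A, D

Reflexive relations are serial.
(A) axiom T: valid iff R is reflexive. Every such R is reflexive — valid.
(B) axiom 4: valid iff R is transitive. Such an R need not be transitive — not valid.
(C) ⟨R⟩[R]q → [R]q is the dual of axiom 5, which corresponds to the euclidean property. Such an R need not be euclidean — not valid.
(D) [R]q → ⟨R⟩q (axiom D) characterises the serial frames. Every such R is serial — valid.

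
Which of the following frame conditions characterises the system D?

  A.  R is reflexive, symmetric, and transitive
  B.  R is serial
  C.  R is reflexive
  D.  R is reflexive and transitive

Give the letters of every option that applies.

B

(A) this class determines S5, not D.
(B) D is sound and complete for exactly this class.
(C) this class determines T (= KT), not D.
(D) this class determines S4, not D.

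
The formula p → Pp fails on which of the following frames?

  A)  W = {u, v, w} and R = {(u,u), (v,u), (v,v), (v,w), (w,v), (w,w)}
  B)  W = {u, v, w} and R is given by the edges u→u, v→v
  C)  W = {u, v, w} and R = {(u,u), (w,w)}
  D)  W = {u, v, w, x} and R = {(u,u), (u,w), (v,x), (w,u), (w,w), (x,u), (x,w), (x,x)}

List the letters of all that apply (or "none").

B, C, D

The schema p → Pp is the dual of axiom T; it is valid on a frame iff R is reflexive.
(A) R is reflexive (each world relates to itself), so the schema is valid here.
(B) R is not reflexive (not w R w), so the schema fails here.
(C) R is not reflexive (not v R v), so the schema fails here.
(D) R is not reflexive (not v R v), so the schema fails here.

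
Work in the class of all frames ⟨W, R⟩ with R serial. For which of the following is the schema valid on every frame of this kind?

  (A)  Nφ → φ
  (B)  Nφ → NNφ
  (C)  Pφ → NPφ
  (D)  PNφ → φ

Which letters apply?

none

(A) axiom T: valid iff R is reflexive. Such an R need not be reflexive — not valid.
(B) Nφ → NNφ (axiom 4) characterises the transitive frames. Such an R need not be transitive — not valid.
(C) Pφ → NPφ is axiom 5, which corresponds to the euclidean property. Such an R need not be euclidean — not valid.
(D) PNφ → φ (the dual of axiom B) characterises the symmetric frames. Such an R need not be symmetric — not valid.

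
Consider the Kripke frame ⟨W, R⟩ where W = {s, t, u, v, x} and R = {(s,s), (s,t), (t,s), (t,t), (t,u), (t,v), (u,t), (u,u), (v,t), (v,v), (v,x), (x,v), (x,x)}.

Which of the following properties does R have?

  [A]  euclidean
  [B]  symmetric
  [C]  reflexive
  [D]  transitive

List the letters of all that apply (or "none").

B, C

(A) not euclidean: t R s and t R u but not s R u.
(B) symmetric: every R-edge is matched by its reverse.
(C) reflexive: each world relates to itself.
(D) not transitive: s R t and t R u but not s R u.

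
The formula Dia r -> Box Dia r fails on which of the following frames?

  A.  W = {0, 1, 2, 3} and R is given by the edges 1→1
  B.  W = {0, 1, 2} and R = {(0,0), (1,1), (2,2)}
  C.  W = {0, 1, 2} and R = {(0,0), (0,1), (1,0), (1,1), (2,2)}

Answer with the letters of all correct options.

none

The schema Dia r -> Box Dia r is axiom 5; it is valid on a frame iff R is euclidean.
(A) R is euclidean (any two R-successors of the same world are R-related), so the schema is valid here.
(B) R is euclidean (any two R-successors of the same world are R-related), so the schema is valid here.
(C) R is euclidean (any two R-successors of the same world are R-related), so the schema is valid here.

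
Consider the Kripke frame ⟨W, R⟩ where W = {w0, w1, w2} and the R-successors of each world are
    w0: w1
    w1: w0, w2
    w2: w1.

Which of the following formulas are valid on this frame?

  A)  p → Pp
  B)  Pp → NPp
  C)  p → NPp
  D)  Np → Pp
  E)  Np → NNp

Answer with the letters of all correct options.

C, D

R is not reflexive: not w0 R w0.
R is symmetric: every R-edge is matched by its reverse.
R is not transitive: w0 R w1 and w1 R w0 but not w0 R w0.
R is not euclidean: w1 R w0 and w1 R w2 but not w0 R w2.
R is serial: every world has an R-successor.
(A) p → Pp is the dual of axiom T; it is valid on a frame exactly when R is reflexive. R is not reflexive, so not valid.
(B) Pp → NPp is axiom 5, which corresponds to the euclidean property. R is not euclidean — not valid.
(C) p → NPp (axiom B) characterises the symmetric frames. R is symmetric — valid.
(D) Np → Pp (axiom D) characterises the serial frames. R is serial — valid.
(E) Np → NNp is axiom 4; it is valid on a frame exactly when R is transitive. R is not transitive, so not valid.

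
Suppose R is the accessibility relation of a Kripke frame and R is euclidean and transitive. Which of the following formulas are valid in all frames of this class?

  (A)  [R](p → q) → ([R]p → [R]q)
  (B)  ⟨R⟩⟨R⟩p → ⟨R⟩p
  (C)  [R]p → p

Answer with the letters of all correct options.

(A) this is just K, valid on every normal frame.
(B) ⟨R⟩⟨R⟩p → ⟨R⟩p is the dual of axiom 4; it is valid on a frame exactly when R is transitive. Every such R is transitive, so valid.
(C) [R]p → p (axiom T) characterises the reflexive frames. Such an R need not be reflexive — not valid.

A, B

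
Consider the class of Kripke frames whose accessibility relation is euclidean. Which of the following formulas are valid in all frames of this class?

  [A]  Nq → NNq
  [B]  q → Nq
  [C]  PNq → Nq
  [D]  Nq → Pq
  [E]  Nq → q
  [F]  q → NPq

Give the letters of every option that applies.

(A) Nq → NNq is axiom 4; it is valid on a frame exactly when R is transitive. Such an R need not be transitive, so not valid.
(B) q → Nq (equivalent to ◇p→p) corresponds to R being a subset of the identity. Such an R need not be a subset of the identity, so not valid.
(C) the dual of axiom 5: valid iff R is euclidean. Every such R is euclidean — valid.
(D) axiom D: valid iff R is serial. Such an R need not be serial — not valid.
(E) Nq → q is axiom T, which corresponds to reflexivity. Such an R need not be reflexive — not valid.
(F) q → NPq (axiom B) characterises the symmetric frames. Such an R need not be symmetric — not valid.

C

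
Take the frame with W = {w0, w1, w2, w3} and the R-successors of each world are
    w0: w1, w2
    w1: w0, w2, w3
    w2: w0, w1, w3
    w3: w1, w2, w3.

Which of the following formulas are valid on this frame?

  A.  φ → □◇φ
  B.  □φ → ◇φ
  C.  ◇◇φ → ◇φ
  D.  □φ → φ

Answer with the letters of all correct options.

A, B

R is not reflexive: not w0 R w0.
R is symmetric: every R-edge is matched by its reverse.
R is not transitive: w0 R w1 and w1 R w0 but not w0 R w0.
R is serial: every world has an R-successor.
(A) φ → □◇φ is axiom B, which corresponds to symmetry. R is symmetric — valid.
(B) □φ → ◇φ is axiom D; it is valid on a frame exactly when R is serial. R is serial, so valid.
(C) ◇◇φ → ◇φ is the dual of axiom 4, which corresponds to transitivity. R is not transitive — not valid.
(D) axiom T: valid iff R is reflexive. R is not reflexive — not valid.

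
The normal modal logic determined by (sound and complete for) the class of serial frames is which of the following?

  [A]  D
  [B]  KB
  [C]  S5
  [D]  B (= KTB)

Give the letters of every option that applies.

A

(A) D is determined by exactly this class.
(B) KB is determined by the class of symmetric frames.
(C) S5 is determined by the class of reflexive, symmetric, and transitive frames.
(D) B (= KTB) is determined by the class of reflexive and symmetric frames.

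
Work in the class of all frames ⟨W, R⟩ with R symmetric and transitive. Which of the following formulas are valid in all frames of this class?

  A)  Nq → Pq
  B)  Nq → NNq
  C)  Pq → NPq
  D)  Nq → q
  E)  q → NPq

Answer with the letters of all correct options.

B, C, E

A symmetric transitive relation is euclidean (uRv and uRw give vRu by symmetry, then vRw by transitivity).
(A) Nq → Pq is axiom D; it is valid on a frame exactly when R is serial. Such an R need not be serial, so not valid.
(B) Nq → NNq is axiom 4, which corresponds to transitivity. Every such R is transitive — valid.
(C) axiom 5: valid iff R is euclidean. Every such R is euclidean — valid.
(D) Nq → q is axiom T, which corresponds to reflexivity. Such an R need not be reflexive — not valid.
(E) q → NPq is axiom B, which corresponds to symmetry. Every such R is symmetric — valid.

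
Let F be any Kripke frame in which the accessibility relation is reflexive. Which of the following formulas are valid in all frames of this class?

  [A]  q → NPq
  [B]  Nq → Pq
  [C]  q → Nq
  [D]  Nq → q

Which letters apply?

A reflexive relation is serial.
(A) axiom B: valid iff R is symmetric. Such an R need not be symmetric — not valid.
(B) axiom D: valid iff R is serial. Every such R is serial — valid.
(C) q → Nq (equivalent to ◇p→p) corresponds to R being a subset of the identity. Such an R need not be a subset of the identity, so not valid.
(D) Nq → q is axiom T; it is valid on a frame exactly when R is reflexive. Every such R is reflexive, so valid.

B, D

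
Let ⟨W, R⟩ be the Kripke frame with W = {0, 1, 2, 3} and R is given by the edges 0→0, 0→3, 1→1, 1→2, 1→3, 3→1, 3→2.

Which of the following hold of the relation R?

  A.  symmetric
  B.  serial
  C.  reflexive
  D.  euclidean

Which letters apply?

none

(A) not symmetric: 0 R 3 but not 3 R 0.
(B) not serial: 2 has no R-successor.
(C) not reflexive: not 2 R 2.
(D) not euclidean: 0 R 3 and 0 R 0 but not 3 R 0.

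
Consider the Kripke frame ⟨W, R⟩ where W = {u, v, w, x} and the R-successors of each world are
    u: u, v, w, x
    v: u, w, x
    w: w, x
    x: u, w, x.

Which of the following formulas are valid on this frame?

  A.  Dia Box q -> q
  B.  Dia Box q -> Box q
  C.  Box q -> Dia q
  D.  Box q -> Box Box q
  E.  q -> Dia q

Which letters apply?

R is not reflexive: not v R v.
R is not symmetric: u R w but not w R u.
R is not transitive: v R u and u R v but not v R v.
R is not euclidean: u R w and u R u but not w R u.
R is serial: every world has an R-successor.
(A) Dia Box q -> q (the dual of axiom B) characterises the symmetric frames. R is not symmetric — not valid.
(B) Dia Box q -> Box q is the dual of axiom 5; it is valid on a frame exactly when R is euclidean. R is not euclidean, so not valid.
(C) Box q -> Dia q is axiom D, which corresponds to seriality. R is serial — valid.
(D) axiom 4: valid iff R is transitive. R is not transitive — not valid.
(E) q -> Dia q is the dual of axiom T; it is valid on a frame exactly when R is reflexive. R is not reflexive, so not valid.

C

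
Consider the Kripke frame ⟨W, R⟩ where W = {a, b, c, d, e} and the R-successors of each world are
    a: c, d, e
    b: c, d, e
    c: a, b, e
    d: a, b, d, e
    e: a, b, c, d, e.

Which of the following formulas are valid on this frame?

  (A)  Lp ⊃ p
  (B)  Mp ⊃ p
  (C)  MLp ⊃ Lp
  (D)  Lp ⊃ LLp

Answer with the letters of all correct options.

R is not reflexive: not a R a.
R is not transitive: a R c and c R a but not a R a.
R is not euclidean: a R c and a R d but not c R d.
R is not a subset of the identity: a R c with a ≠ c.
(A) Lp ⊃ p is axiom T; it is valid on a frame exactly when R is reflexive. R is not reflexive, so not valid.
(B) Mp ⊃ p (the converse of T) corresponds to R being a subset of the identity. Here R ⊄ identity, so not valid.
(C) the dual of axiom 5: valid iff R is euclidean. R is not euclidean — not valid.
(D) Lp ⊃ LLp is axiom 4; it is valid on a frame exactly when R is transitive. R is not transitive, so not valid.

none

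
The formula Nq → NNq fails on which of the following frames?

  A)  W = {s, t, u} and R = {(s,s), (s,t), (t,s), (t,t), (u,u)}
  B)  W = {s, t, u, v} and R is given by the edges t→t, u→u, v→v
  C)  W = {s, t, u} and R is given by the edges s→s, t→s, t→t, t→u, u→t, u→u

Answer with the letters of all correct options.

The schema Nq → NNq is axiom 4; it is valid on a frame iff R is transitive.
(A) R is transitive (R is closed under composition), so the schema is valid here.
(B) R is transitive (R is closed under composition), so the schema is valid here.
(C) R is not transitive (u R t and t R s but not u R s), so the schema fails here.

C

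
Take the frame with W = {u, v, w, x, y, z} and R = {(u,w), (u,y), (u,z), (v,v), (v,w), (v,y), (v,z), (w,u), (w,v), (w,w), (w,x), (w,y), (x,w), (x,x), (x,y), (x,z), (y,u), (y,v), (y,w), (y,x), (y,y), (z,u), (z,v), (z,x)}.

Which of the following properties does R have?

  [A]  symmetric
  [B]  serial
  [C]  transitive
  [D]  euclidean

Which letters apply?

(A) symmetric: every R-edge is matched by its reverse.
(B) serial: every world has an R-successor.
(C) not transitive: u R w and w R u but not u R u.
(D) not euclidean: u R w and u R z but not w R z.

A, B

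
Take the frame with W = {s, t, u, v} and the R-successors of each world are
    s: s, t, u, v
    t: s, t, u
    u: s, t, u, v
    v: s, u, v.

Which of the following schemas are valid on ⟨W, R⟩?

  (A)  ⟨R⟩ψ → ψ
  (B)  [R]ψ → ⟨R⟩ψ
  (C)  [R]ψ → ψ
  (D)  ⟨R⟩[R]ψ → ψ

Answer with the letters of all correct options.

B, C, D

R is reflexive: each world relates to itself.
R is symmetric: every R-edge is matched by its reverse.
R is serial: every world has an R-successor.
R is not a subset of the identity: s R t with s ≠ t.
(A) ⟨R⟩ψ → ψ is the converse of T; it holds exactly when R ⊆ identity. Here R ⊄ identity — not valid.
(B) [R]ψ → ⟨R⟩ψ is axiom D; it is valid on a frame exactly when R is serial. R is serial, so valid.
(C) [R]ψ → ψ is axiom T, which corresponds to reflexivity. R is reflexive — valid.
(D) ⟨R⟩[R]ψ → ψ (the dual of axiom B) characterises the symmetric frames. R is symmetric — valid.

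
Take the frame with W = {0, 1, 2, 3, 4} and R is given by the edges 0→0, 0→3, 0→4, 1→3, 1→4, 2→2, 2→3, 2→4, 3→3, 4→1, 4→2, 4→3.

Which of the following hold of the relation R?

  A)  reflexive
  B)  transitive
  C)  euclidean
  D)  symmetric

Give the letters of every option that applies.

(A) not reflexive: not 1 R 1.
(B) not transitive: 0 R 4 and 4 R 1 but not 0 R 1.
(C) not euclidean: 0 R 3 and 0 R 0 but not 3 R 0.
(D) not symmetric: 0 R 3 but not 3 R 0.

none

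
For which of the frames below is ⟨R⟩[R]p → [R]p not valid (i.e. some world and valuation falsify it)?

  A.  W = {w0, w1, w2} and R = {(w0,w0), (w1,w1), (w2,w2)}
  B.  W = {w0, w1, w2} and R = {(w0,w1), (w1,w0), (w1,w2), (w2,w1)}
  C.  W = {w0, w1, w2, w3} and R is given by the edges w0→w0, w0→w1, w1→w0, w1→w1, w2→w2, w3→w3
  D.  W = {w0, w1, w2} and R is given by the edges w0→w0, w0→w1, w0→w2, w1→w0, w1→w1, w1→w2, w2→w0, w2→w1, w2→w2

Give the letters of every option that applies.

The schema ⟨R⟩[R]p → [R]p is the dual of axiom 5; it is valid on a frame iff R is euclidean.
(A) R is euclidean (any two R-successors of the same world are R-related), so the schema is valid here.
(B) R is not euclidean (w1 R w0 and w1 R w2 but not w0 R w2), so the schema fails here.
(C) R is euclidean (any two R-successors of the same world are R-related), so the schema is valid here.
(D) R is euclidean (any two R-successors of the same world are R-related), so the schema is valid here.

B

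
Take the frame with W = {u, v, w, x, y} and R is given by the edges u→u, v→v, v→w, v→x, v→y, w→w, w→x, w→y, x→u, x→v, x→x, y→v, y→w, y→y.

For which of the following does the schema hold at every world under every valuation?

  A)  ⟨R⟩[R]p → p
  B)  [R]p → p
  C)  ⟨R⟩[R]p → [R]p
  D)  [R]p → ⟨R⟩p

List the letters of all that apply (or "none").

R is reflexive: each world relates to itself.
R is not symmetric: v R w but not w R v.
R is not euclidean: v R w and v R v but not w R v.
R is serial: every world has an R-successor.
(A) the dual of axiom B: valid iff R is symmetric. R is not symmetric — not valid.
(B) axiom T: valid iff R is reflexive. R is reflexive — valid.
(C) the dual of axiom 5: valid iff R is euclidean. R is not euclidean — not valid.
(D) [R]p → ⟨R⟩p (axiom D) characterises the serial frames. R is serial — valid.

B, D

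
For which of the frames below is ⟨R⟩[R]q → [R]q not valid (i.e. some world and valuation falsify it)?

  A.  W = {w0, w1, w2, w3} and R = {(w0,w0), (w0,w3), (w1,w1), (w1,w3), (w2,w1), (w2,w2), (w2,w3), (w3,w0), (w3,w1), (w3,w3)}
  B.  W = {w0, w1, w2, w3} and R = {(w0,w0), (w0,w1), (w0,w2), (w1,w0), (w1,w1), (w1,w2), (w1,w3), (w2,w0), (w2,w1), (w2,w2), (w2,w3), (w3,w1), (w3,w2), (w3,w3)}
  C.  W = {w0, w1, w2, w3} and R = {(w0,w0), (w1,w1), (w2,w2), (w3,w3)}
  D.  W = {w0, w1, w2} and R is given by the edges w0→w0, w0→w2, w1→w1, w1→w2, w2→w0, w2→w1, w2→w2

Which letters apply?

The schema ⟨R⟩[R]q → [R]q is the dual of axiom 5; it is valid on a frame iff R is euclidean.
(A) R is not euclidean (w2 R w1 and w2 R w2 but not w1 R w2), so the schema fails here.
(B) R is not euclidean (w1 R w0 and w1 R w3 but not w0 R w3), so the schema fails here.
(C) R is euclidean (any two R-successors of the same world are R-related), so the schema is valid here.
(D) R is not euclidean (w2 R w0 and w2 R w1 but not w0 R w1), so the schema fails here.

A, B, D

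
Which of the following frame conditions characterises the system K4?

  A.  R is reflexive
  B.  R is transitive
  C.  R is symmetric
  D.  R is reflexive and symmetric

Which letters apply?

(A) this class determines T (= KT), not K4.
(B) K4 is sound and complete for exactly this class.
(C) this class determines KB, not K4.
(D) this class determines B (= KTB), not K4.

B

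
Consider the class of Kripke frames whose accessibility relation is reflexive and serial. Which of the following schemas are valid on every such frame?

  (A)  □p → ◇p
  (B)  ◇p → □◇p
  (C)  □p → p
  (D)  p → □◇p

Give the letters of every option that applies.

A, C

(A) axiom D: valid iff R is serial. Every such R is serial — valid.
(B) ◇p → □◇p is axiom 5, which corresponds to the euclidean property. Such an R need not be euclidean — not valid.
(C) axiom T: valid iff R is reflexive. Every such R is reflexive — valid.
(D) axiom B: valid iff R is symmetric. Such an R need not be symmetric — not valid.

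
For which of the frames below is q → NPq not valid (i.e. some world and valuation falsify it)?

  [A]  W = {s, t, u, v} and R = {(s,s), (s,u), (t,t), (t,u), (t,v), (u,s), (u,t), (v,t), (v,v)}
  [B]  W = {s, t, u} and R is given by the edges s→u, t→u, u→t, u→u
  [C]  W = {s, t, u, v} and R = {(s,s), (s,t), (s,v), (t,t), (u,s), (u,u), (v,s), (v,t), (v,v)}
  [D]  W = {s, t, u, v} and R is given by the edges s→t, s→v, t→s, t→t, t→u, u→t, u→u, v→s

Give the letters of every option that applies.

B, C

The schema q → NPq is axiom B; it is valid on a frame iff R is symmetric.
(A) R is symmetric (every R-edge is matched by its reverse), so the schema is valid here.
(B) R is not symmetric (s R u but not u R s), so the schema fails here.
(C) R is not symmetric (s R t but not t R s), so the schema fails here.
(D) R is symmetric (every R-edge is matched by its reverse), so the schema is valid here.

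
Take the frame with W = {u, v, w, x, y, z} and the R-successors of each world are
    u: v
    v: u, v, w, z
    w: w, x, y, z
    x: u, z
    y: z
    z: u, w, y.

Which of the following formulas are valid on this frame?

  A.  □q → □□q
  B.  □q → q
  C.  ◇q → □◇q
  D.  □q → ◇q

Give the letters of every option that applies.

D

R is not reflexive: not u R u.
R is not transitive: u R v and v R u but not u R u.
R is not euclidean: v R u and v R w but not u R w.
R is serial: every world has an R-successor.
(A) □q → □□q is axiom 4; it is valid on a frame exactly when R is transitive. R is not transitive, so not valid.
(B) □q → q is axiom T; it is valid on a frame exactly when R is reflexive. R is not reflexive, so not valid.
(C) axiom 5: valid iff R is euclidean. R is not euclidean — not valid.
(D) axiom D: valid iff R is serial. R is serial — valid.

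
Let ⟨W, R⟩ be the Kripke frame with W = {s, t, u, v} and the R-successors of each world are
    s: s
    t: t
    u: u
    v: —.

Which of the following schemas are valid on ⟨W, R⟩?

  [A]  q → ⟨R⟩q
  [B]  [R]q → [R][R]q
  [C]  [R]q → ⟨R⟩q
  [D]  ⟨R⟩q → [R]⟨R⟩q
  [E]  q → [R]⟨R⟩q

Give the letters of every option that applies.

B, D, E

R is not reflexive: not v R v.
R is symmetric: every R-edge is matched by its reverse.
R is transitive: R is closed under composition.
R is euclidean: any two R-successors of the same world are R-related.
R is not serial: v has no R-successor.
(A) q → ⟨R⟩q is the dual of axiom T; it is valid on a frame exactly when R is reflexive. R is not reflexive, so not valid.
(B) [R]q → [R][R]q is axiom 4; it is valid on a frame exactly when R is transitive. R is transitive, so valid.
(C) [R]q → ⟨R⟩q is axiom D; it is valid on a frame exactly when R is serial. R is not serial, so not valid.
(D) ⟨R⟩q → [R]⟨R⟩q is axiom 5, which corresponds to the euclidean property. R is euclidean — valid.
(E) axiom B: valid iff R is symmetric. R is symmetric — valid.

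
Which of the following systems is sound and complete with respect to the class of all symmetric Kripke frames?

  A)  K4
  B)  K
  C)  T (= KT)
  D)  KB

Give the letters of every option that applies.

(A) K4 is determined by the class of transitive frames.
(B) K is determined by the class of arbitrary frames.
(C) T (= KT) is determined by the class of reflexive frames.
(D) KB is determined by exactly this class.

D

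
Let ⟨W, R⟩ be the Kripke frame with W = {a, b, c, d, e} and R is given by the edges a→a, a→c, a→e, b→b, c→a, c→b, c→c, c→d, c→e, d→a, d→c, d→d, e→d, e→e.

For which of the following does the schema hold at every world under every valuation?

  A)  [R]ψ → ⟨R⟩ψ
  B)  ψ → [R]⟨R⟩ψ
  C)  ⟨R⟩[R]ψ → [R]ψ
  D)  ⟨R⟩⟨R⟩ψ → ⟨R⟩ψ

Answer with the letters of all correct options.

R is not symmetric: a R e but not e R a.
R is not transitive: a R c and c R b but not a R b.
R is not euclidean: a R e and a R a but not e R a.
R is serial: every world has an R-successor.
(A) [R]ψ → ⟨R⟩ψ (axiom D) characterises the serial frames. R is serial — valid.
(B) ψ → [R]⟨R⟩ψ is axiom B, which corresponds to symmetry. R is not symmetric — not valid.
(C) ⟨R⟩[R]ψ → [R]ψ is the dual of axiom 5; it is valid on a frame exactly when R is euclidean. R is not euclidean, so not valid.
(D) ⟨R⟩⟨R⟩ψ → ⟨R⟩ψ is the dual of axiom 4; it is valid on a frame exactly when R is transitive. R is not transitive, so not valid.

A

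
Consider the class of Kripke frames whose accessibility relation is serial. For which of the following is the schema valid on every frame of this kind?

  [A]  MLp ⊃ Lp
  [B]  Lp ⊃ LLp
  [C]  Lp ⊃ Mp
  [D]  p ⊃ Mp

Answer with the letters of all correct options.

C

(A) the dual of axiom 5: valid iff R is euclidean. Such an R need not be euclidean — not valid.
(B) axiom 4: valid iff R is transitive. Such an R need not be transitive — not valid.
(C) Lp ⊃ Mp (axiom D) characterises the serial frames. Every such R is serial — valid.
(D) the dual of axiom T: valid iff R is reflexive. Such an R need not be reflexive — not valid.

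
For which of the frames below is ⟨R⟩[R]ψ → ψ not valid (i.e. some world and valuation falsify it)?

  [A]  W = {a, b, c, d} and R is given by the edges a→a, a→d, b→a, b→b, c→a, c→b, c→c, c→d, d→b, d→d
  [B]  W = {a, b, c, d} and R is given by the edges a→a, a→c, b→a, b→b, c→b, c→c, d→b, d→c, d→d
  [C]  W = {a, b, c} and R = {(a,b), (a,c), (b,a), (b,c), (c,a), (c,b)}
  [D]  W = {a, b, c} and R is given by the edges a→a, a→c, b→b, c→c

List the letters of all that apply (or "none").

A, B, D

The schema ⟨R⟩[R]ψ → ψ is the dual of axiom B; it is valid on a frame iff R is symmetric.
(A) R is not symmetric (a R d but not d R a), so the schema fails here.
(B) R is not symmetric (a R c but not c R a), so the schema fails here.
(C) R is symmetric (every R-edge is matched by its reverse), so the schema is valid here.
(D) R is not symmetric (a R c but not c R a), so the schema fails here.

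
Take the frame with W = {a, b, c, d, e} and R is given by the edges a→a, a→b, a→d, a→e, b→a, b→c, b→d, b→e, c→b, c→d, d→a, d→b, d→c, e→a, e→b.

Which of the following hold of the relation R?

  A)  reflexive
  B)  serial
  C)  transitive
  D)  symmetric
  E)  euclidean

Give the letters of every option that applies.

B, D

(A) not reflexive: not b R b.
(B) serial: every world has an R-successor.
(C) not transitive: a R b and b R c but not a R c.
(D) symmetric: every R-edge is matched by its reverse.
(E) not euclidean: a R d and a R e but not d R e.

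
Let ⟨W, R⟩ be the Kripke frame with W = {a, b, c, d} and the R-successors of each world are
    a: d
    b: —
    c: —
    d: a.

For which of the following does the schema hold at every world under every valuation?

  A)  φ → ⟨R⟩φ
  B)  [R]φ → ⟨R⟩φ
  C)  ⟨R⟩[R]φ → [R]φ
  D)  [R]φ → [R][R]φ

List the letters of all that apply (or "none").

none

R is not reflexive: not a R a.
R is not transitive: a R d and d R a but not a R a.
R is not euclidean: a R d and a R d but not d R d.
R is not serial: b has no R-successor.
(A) φ → ⟨R⟩φ is the dual of axiom T; it is valid on a frame exactly when R is reflexive. R is not reflexive, so not valid.
(B) [R]φ → ⟨R⟩φ is axiom D, which corresponds to seriality. R is not serial — not valid.
(C) ⟨R⟩[R]φ → [R]φ is the dual of axiom 5; it is valid on a frame exactly when R is euclidean. R is not euclidean, so not valid.
(D) [R]φ → [R][R]φ is axiom 4; it is valid on a frame exactly when R is transitive. R is not transitive, so not valid.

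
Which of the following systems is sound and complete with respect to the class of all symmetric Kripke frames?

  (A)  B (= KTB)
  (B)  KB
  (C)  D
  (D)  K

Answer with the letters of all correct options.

B

(A) B (= KTB) is determined by the class of reflexive and symmetric frames.
(B) KB is determined by exactly this class.
(C) D is determined by the class of serial frames.
(D) K is determined by the class of arbitrary frames.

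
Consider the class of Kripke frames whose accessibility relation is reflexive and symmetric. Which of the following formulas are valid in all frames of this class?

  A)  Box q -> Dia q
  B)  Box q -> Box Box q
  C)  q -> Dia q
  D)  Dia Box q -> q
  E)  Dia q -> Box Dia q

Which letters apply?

Reflexive relations are serial.
(A) axiom D: valid iff R is serial. Every such R is serial — valid.
(B) Box q -> Box Box q is axiom 4; it is valid on a frame exactly when R is transitive. Such an R need not be transitive, so not valid.
(C) q -> Dia q is the dual of axiom T; it is valid on a frame exactly when R is reflexive. Every such R is reflexive, so valid.
(D) Dia Box q -> q (the dual of axiom B) characterises the symmetric frames. Every such R is symmetric — valid.
(E) Dia q -> Box Dia q is axiom 5; it is valid on a frame exactly when R is euclidean. Such an R need not be euclidean, so not valid.

A, C, D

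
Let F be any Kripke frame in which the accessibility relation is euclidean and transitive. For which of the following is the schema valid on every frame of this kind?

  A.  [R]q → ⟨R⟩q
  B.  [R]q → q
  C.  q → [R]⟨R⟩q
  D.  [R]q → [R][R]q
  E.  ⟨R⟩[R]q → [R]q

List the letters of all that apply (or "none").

D, E

(A) [R]q → ⟨R⟩q is axiom D; it is valid on a frame exactly when R is serial. Such an R need not be serial, so not valid.
(B) [R]q → q is axiom T; it is valid on a frame exactly when R is reflexive. Such an R need not be reflexive, so not valid.
(C) q → [R]⟨R⟩q (axiom B) characterises the symmetric frames. Such an R need not be symmetric — not valid.
(D) [R]q → [R][R]q is axiom 4, which corresponds to transitivity. Every such R is transitive — valid.
(E) ⟨R⟩[R]q → [R]q is the dual of axiom 5, which corresponds to the euclidean property. Every such R is euclidean — valid.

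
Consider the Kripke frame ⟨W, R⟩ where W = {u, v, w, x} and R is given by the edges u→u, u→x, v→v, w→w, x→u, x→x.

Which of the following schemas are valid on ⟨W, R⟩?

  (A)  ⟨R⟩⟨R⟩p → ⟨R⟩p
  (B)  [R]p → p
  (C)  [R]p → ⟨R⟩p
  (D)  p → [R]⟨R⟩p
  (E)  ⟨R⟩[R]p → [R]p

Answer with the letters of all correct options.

A, B, C, D, E

R is reflexive: each world relates to itself.
R is symmetric: every R-edge is matched by its reverse.
R is transitive: R is closed under composition.
R is euclidean: any two R-successors of the same world are R-related.
R is serial: every world has an R-successor.
(A) the dual of axiom 4: valid iff R is transitive. R is transitive — valid.
(B) [R]p → p is axiom T, which corresponds to reflexivity. R is reflexive — valid.
(C) [R]p → ⟨R⟩p (axiom D) characterises the serial frames. R is serial — valid.
(D) p → [R]⟨R⟩p is axiom B, which corresponds to symmetry. R is symmetric — valid.
(E) ⟨R⟩[R]p → [R]p (the dual of axiom 5) characterises the euclidean frames. R is euclidean — valid.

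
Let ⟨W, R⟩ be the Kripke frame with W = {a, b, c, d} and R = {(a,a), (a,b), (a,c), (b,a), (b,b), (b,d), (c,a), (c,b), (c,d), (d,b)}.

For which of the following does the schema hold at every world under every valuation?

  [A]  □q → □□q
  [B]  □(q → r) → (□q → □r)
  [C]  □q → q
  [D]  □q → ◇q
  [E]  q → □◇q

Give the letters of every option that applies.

R is not reflexive: not c R c.
R is not symmetric: c R b but not b R c.
R is not transitive: a R b and b R d but not a R d.
R is serial: every world has an R-successor.
(A) □q → □□q is axiom 4, which corresponds to transitivity. R is not transitive — not valid.
(B) □(q → r) → (□q → □r) is the K axiom; it holds on all frames — valid.
(C) □q → q (axiom T) characterises the reflexive frames. R is not reflexive — not valid.
(D) □q → ◇q (axiom D) characterises the serial frames. R is serial — valid.
(E) q → □◇q is axiom B, which corresponds to symmetry. R is not symmetric — not valid.

B, D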